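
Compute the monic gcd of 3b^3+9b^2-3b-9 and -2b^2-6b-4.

Apply the Euclidean algorithm:
  3b^3+9b^2-3b-9 = (-(3/2)b)(-2b^2-6b-4) + (-9b-9)
  -2b^2-6b-4 = ((2/9)b+4/9)(-9b-9) + (0)
Last nonzero remainder: -9b-9. Dividing through by -9 gives the monic gcd b+1.

b+1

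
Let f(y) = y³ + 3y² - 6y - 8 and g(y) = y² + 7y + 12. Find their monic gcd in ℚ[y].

By polynomial division,
  y³ + 3y² - 6y - 8 = (y - 4)(y² + 7y + 12) + (10y + 40)
  y² + 7y + 12 = ((1/10)y + 3/10)(10y + 40) + (0)
Last nonzero remainder: 10y + 40. Dividing through by 10 gives the monic gcd y + 4.

y + 4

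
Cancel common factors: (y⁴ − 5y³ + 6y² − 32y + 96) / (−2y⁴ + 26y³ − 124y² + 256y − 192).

By polynomial division,
  y⁴ − 5y³ + 6y² − 32y + 96 = (−1/2)(−2y⁴ + 26y³ − 124y² + 256y − 192) + (8y³ − 56y² + 96y)
  −2y⁴ + 26y³ − 124y² + 256y − 192 = (−(1/4)y + 3/2)(8y³ − 56y² + 96y) + (−16y² + 112y − 192)
  8y³ − 56y² + 96y = (−(1/2)y)(−16y² + 112y − 192) + (0)
Last nonzero remainder: −16y² + 112y − 192. Dividing through by −16 gives the monic gcd y² − 7y + 12.
Cancel y² − 7y + 12 from numerator and denominator to get the reduced form.

(−y² − 2y − 8)/(2y² − 12y + 16)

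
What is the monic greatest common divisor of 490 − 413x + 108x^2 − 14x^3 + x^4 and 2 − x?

−2 + x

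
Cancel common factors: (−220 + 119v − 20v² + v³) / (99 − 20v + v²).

(20 − 9v + v²)/(−9 + v)

By polynomial division,
  v³ − 20v² + 119v − 220 = (v)(v² − 20v + 99) + (20v − 220)
  v² − 20v + 99 = ((1/20)v − 9/20)(20v − 220) + (0)
Last nonzero remainder: 20v − 220. Dividing through by 20 gives the monic gcd v − 11.
Cancel v − 11 from numerator and denominator to get the reduced form.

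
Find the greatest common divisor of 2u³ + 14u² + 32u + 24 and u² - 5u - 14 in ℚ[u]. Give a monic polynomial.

u + 2

Euclidean algorithm in ℚ[u]:
  2u³ + 14u² + 32u + 24 = (2u + 24)(u² - 5u - 14) + (180u + 360)
  u² - 5u - 14 = ((1/180)u - 7/180)(180u + 360) + (0)
Last nonzero remainder: 180u + 360. Dividing through by 180 gives the monic gcd u + 2.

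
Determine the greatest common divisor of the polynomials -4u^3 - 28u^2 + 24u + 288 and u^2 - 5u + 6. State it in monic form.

Apply the Euclidean algorithm:
  -4u^3 - 28u^2 + 24u + 288 = (-4u - 48)(u^2 - 5u + 6) + (-192u + 576)
  u^2 - 5u + 6 = (-(1/192)u + 1/96)(-192u + 576) + (0)
Last nonzero remainder: -192u + 576. Dividing through by -192 gives the monic gcd u - 3.

u - 3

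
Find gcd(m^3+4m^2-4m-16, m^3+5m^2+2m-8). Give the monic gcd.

m^2+6m+8

Euclidean algorithm in ℚ[m]:
  m^3+4m^2-4m-16 = (m^3+5m^2+2m-8) + (-m^2-6m-8)
  m^3+5m^2+2m-8 = (-m+1)(-m^2-6m-8) + (0)
Last nonzero remainder: -m^2-6m-8. Dividing through by -1 gives the monic gcd m^2+6m+8.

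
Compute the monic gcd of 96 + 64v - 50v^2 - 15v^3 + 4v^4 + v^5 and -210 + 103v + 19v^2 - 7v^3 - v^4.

By polynomial division,
  v^5 + 4v^4 - 15v^3 - 50v^2 + 64v + 96 = (-v + 3)(-v^4 - 7v^3 + 19v^2 + 103v - 210) + (25v^3 - 4v^2 - 455v + 726)
  -v^4 - 7v^3 + 19v^2 + 103v - 210 = (-(1/25)v - 179/625)(25v^3 - 4v^2 - 455v + 726) + (-(216/625)v^2 + (216/125)v - 1296/625)
  25v^3 - 4v^2 - 455v + 726 = (-(15625/216)v - 75625/216)(-(216/625)v^2 + (216/125)v - 1296/625) + (0)
Last nonzero remainder: -(216/625)v^2 + (216/125)v - 1296/625. Dividing through by -216/625 gives the monic gcd v^2 - 5v + 6.

6 - 5v + v^2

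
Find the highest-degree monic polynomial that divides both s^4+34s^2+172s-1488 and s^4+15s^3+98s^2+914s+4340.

Repeated division with remainder:
  s^4+34s^2+172s-1488 = (s^4+15s^3+98s^2+914s+4340) + (-15s^3-64s^2-742s-5828)
  s^4+15s^3+98s^2+914s+4340 = (-(1/15)s-161/225)(-15s^3-64s^2-742s-5828) + ((616/225)s^2-(1232/225)s+38192/225)
  -15s^3-64s^2-742s-5828 = (-(3375/616)s-10575/308)((616/225)s^2-(1232/225)s+38192/225) + (0)
Last nonzero remainder: (616/225)s^2-(1232/225)s+38192/225. Dividing through by 616/225 gives the monic gcd s^2-2s+62.

s^2-2s+62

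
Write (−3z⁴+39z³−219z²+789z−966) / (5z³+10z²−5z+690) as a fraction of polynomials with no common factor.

Euclidean algorithm in ℚ[z]:
  −3z⁴+39z³−219z²+789z−966 = (−(3/5)z+9)(5z³+10z²−5z+690) + (−312z²+1248z−7176)
  5z³+10z²−5z+690 = (−(5/312)z−5/52)(−312z²+1248z−7176) + (0)
Last nonzero remainder: −312z²+1248z−7176. Dividing through by −312 gives the monic gcd z²−4z+23.
Cancel z²−4z+23 from numerator and denominator to get the reduced form.

(−3z²+27z−42)/(5z+30)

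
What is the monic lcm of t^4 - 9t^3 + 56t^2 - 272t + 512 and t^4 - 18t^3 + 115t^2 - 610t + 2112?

t^6 - 26t^5 + 275t^4 - 1818t^3 + 8832t^2 - 26656t + 33792

Apply the Euclidean algorithm:
  t^4 - 9t^3 + 56t^2 - 272t + 512 = (t^4 - 18t^3 + 115t^2 - 610t + 2112) + (9t^3 - 59t^2 + 338t - 1600)
  t^4 - 18t^3 + 115t^2 - 610t + 2112 = ((1/9)t - 103/81)(9t^3 - 59t^2 + 338t - 1600) + ((196/81)t^2 - (196/81)t + 6272/81)
  9t^3 - 59t^2 + 338t - 1600 = ((729/196)t - 2025/98)((196/81)t^2 - (196/81)t + 6272/81) + (0)
Last nonzero remainder: (196/81)t^2 - (196/81)t + 6272/81. Dividing through by 196/81 gives the monic gcd t^2 - t + 32.
Then lcm(f, g) = f·g / gcd(f, g); expanding and making the result monic gives the answer.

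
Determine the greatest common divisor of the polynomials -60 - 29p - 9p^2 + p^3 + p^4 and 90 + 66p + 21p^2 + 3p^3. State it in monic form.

3 + p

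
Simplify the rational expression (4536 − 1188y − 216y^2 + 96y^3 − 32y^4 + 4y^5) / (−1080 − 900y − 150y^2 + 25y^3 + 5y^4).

Apply the Euclidean algorithm:
  4y^5 − 32y^4 + 96y^3 − 216y^2 − 1188y + 4536 = ((4/5)y − 52/5)(5y^4 + 25y^3 − 150y^2 − 900y − 1080) + (476y^3 − 1056y^2 − 9684y − 6696)
  5y^4 + 25y^3 − 150y^2 − 900y − 1080 = ((5/476)y + 4295/56644)(476y^3 − 1056y^2 − 9684y − 6696) + ((450225/14161)y^2 − (1350675/14161)y − 8104050/14161)
  476y^3 − 1056y^2 − 9684y − 6696 = ((6740636/450225)y + 1755964/150075)((450225/14161)y^2 − (1350675/14161)y − 8104050/14161) + (0)
Last nonzero remainder: (450225/14161)y^2 − (1350675/14161)y − 8104050/14161. Dividing through by 450225/14161 gives the monic gcd y^2 − 3y − 18.
Cancel y^2 − 3y − 18 from numerator and denominator to get the reduced form.

(−252 + 108y − 20y^2 + 4y^3)/(60 + 40y + 5y^2)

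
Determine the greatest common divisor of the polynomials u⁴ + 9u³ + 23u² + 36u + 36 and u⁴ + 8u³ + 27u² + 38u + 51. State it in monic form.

Repeated division with remainder:
  u⁴ + 9u³ + 23u² + 36u + 36 = (u⁴ + 8u³ + 27u² + 38u + 51) + (u³ - 4u² - 2u - 15)
  u⁴ + 8u³ + 27u² + 38u + 51 = (u + 12)(u³ - 4u² - 2u - 15) + (77u² + 77u + 231)
  u³ - 4u² - 2u - 15 = ((1/77)u - 5/77)(77u² + 77u + 231) + (0)
Last nonzero remainder: 77u² + 77u + 231. Dividing through by 77 gives the monic gcd u² + u + 3.

u² + u + 3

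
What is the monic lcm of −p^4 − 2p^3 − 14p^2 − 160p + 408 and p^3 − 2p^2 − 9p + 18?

p^6 + 2p^5 + 5p^4 + 142p^3 − 534p^2 − 1440p + 3672

Repeated division with remainder:
  −p^4 − 2p^3 − 14p^2 − 160p + 408 = (−p − 4)(p^3 − 2p^2 − 9p + 18) + (−31p^2 − 178p + 480)
  p^3 − 2p^2 − 9p + 18 = (−(1/31)p + 240/961)(−31p^2 − 178p + 480) + ((48951/961)p − 97902/961)
  −31p^2 − 178p + 480 = (−(29791/48951)p − 76880/16317)((48951/961)p − 97902/961) + (0)
Last nonzero remainder: (48951/961)p − 97902/961. Dividing through by 48951/961 gives the monic gcd p − 2.
Then lcm(f, g) = f·g / gcd(f, g); expanding and making the result monic gives the answer.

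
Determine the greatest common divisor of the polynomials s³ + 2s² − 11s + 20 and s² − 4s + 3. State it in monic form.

1

Repeated division with remainder:
  s³ + 2s² − 11s + 20 = (s + 6)(s² − 4s + 3) + (10s + 2)
  s² − 4s + 3 = ((1/10)s − 21/50)(10s + 2) + (96/25)
  10s + 2 = ((125/48)s + 25/48)(96/25) + (0)
The last nonzero remainder is the constant 96/25, so the polynomials are coprime and gcd = 1.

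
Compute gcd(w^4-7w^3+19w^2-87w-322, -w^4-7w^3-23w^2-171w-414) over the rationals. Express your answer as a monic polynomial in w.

w^2-2w+23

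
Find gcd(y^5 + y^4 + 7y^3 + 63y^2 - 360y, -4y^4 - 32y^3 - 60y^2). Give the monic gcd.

y^2 + 5y

By polynomial division,
  y^5 + y^4 + 7y^3 + 63y^2 - 360y = (-(1/4)y + 7/4)(-4y^4 - 32y^3 - 60y^2) + (48y^3 + 168y^2 - 360y)
  -4y^4 - 32y^3 - 60y^2 = (-(1/12)y - 3/8)(48y^3 + 168y^2 - 360y) + (-27y^2 - 135y)
  48y^3 + 168y^2 - 360y = (-(16/9)y + 8/3)(-27y^2 - 135y) + (0)
Last nonzero remainder: -27y^2 - 135y. Dividing through by -27 gives the monic gcd y^2 + 5y.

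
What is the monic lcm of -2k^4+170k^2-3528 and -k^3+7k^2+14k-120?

By polynomial division,
  -2k^4+170k^2-3528 = (2k+14)(-k^3+7k^2+14k-120) + (44k^2+44k-1848)
  -k^3+7k^2+14k-120 = (-(1/44)k+2/11)(44k^2+44k-1848) + (-36k+216)
  44k^2+44k-1848 = (-(11/9)k-77/9)(-36k+216) + (0)
Last nonzero remainder: -36k+216. Dividing through by -36 gives the monic gcd k-6.
Then lcm(f, g) = f·g / gcd(f, g); expanding and making the result monic gives the answer.

k^6-k^5-105k^4+85k^3+3464k^2-1764k-35280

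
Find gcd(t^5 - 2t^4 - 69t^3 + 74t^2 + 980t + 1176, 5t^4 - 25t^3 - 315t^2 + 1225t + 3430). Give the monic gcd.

t^3 + 2t^2 - 49t - 98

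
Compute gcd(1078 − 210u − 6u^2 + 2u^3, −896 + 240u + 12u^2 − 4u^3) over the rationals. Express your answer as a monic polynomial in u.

−7 + u

By polynomial division,
  2u^3 − 6u^2 − 210u + 1078 = (−1/2)(−4u^3 + 12u^2 + 240u − 896) + (−90u + 630)
  −4u^3 + 12u^2 + 240u − 896 = ((2/45)u^2 + (8/45)u − 64/45)(−90u + 630) + (0)
Last nonzero remainder: −90u + 630. Dividing through by −90 gives the monic gcd u − 7.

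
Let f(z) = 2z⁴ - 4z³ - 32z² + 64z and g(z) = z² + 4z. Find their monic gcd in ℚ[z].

z² + 4z

Apply the Euclidean algorithm:
  2z⁴ - 4z³ - 32z² + 64z = (2z² - 12z + 16)(z² + 4z) + (0)
The last nonzero remainder z² + 4z is already monic.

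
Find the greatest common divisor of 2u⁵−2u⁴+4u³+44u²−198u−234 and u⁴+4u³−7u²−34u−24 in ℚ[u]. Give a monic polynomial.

Euclidean algorithm in ℚ[u]:
  2u⁵−2u⁴+4u³+44u²−198u−234 = (2u−10)(u⁴+4u³−7u²−34u−24) + (58u³+42u²−490u−474)
  u⁴+4u³−7u²−34u−24 = ((1/58)u+95/1682)(58u³+42u²−490u−474) + (−(777/841)u²+(1554/841)u+2331/841)
  58u³+42u²−490u−474 = (−(48778/777)u−132878/777)(−(777/841)u²+(1554/841)u+2331/841) + (0)
Last nonzero remainder: −(777/841)u²+(1554/841)u+2331/841. Dividing through by −777/841 gives the monic gcd u²−2u−3.

u²−2u−3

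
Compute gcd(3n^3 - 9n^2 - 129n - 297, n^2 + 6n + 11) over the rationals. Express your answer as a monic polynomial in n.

By polynomial division,
  3n^3 - 9n^2 - 129n - 297 = (3n - 27)(n^2 + 6n + 11) + (0)
The last nonzero remainder n^2 + 6n + 11 is already monic.

n^2 + 6n + 11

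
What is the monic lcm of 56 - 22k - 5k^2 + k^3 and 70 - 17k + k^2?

-560 + 276k + 28k^2 - 15k^3 + k^4

Repeated division with remainder:
  k^3 - 5k^2 - 22k + 56 = (k + 12)(k^2 - 17k + 70) + (112k - 784)
  k^2 - 17k + 70 = ((1/112)k - 5/56)(112k - 784) + (0)
Last nonzero remainder: 112k - 784. Dividing through by 112 gives the monic gcd k - 7.
Then lcm(f, g) = f·g / gcd(f, g); expanding and making the result monic gives the answer.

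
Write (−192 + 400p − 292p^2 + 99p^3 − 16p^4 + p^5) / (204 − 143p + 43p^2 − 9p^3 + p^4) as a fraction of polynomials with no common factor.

Apply the Euclidean algorithm:
  p^5 − 16p^4 + 99p^3 − 292p^2 + 400p − 192 = (p − 7)(p^4 − 9p^3 + 43p^2 − 143p + 204) + (−7p^3 + 152p^2 − 805p + 1236)
  p^4 − 9p^3 + 43p^2 − 143p + 204 = (−(1/7)p − 89/49)(−7p^3 + 152p^2 − 805p + 1236) + ((10000/49)p^2 − (10000/7)p + 120000/49)
  −7p^3 + 152p^2 − 805p + 1236 = (−(343/10000)p + 5047/10000)((10000/49)p^2 − (10000/7)p + 120000/49) + (0)
Last nonzero remainder: (10000/49)p^2 − (10000/7)p + 120000/49. Dividing through by 10000/49 gives the monic gcd p^2 − 7p + 12.
Cancel p^2 − 7p + 12 from numerator and denominator to get the reduced form.

(−16 + 24p − 9p^2 + p^3)/(17 − 2p + p^2)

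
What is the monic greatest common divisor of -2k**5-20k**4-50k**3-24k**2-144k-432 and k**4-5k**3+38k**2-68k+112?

Euclidean algorithm in ℚ[k]:
  -2k**5-20k**4-50k**3-24k**2-144k-432 = (-2k-30)(k**4-5k**3+38k**2-68k+112) + (-124k**3+980k**2-1960k+2928)
  k**4-5k**3+38k**2-68k+112 = (-(1/124)k-45/1922)(-124k**3+980k**2-1960k+2928) + ((43378/961)k**2-(86756/961)k+173512/961)
  -124k**3+980k**2-1960k+2928 = (-(59582/21689)k+351726/21689)((43378/961)k**2-(86756/961)k+173512/961) + (0)
Last nonzero remainder: (43378/961)k**2-(86756/961)k+173512/961. Dividing through by 43378/961 gives the monic gcd k**2-2k+4.

k**2-2k+4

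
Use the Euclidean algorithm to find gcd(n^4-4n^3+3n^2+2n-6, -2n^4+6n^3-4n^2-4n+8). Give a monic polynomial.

n^3-n^2+2

Repeated division with remainder:
  n^4-4n^3+3n^2+2n-6 = (-1/2)(-2n^4+6n^3-4n^2-4n+8) + (-n^3+n^2-2)
  -2n^4+6n^3-4n^2-4n+8 = (2n-4)(-n^3+n^2-2) + (0)
Last nonzero remainder: -n^3+n^2-2. Dividing through by -1 gives the monic gcd n^3-n^2+2.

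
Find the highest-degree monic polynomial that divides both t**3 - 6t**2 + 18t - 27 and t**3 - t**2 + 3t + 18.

By polynomial division,
  t**3 - 6t**2 + 18t - 27 = (t**3 - t**2 + 3t + 18) + (-5t**2 + 15t - 45)
  t**3 - t**2 + 3t + 18 = (-(1/5)t - 2/5)(-5t**2 + 15t - 45) + (0)
Last nonzero remainder: -5t**2 + 15t - 45. Dividing through by -5 gives the monic gcd t**2 - 3t + 9.

t**2 - 3t + 9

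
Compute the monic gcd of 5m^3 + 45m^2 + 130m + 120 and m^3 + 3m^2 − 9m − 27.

m + 3

Euclidean algorithm in ℚ[m]:
  5m^3 + 45m^2 + 130m + 120 = (5)(m^3 + 3m^2 − 9m − 27) + (30m^2 + 175m + 255)
  m^3 + 3m^2 − 9m − 27 = ((1/30)m − 17/180)(30m^2 + 175m + 255) + (−(35/36)m − 35/12)
  30m^2 + 175m + 255 = (−(216/7)m − 612/7)(−(35/36)m − 35/12) + (0)
Last nonzero remainder: −(35/36)m − 35/12. Dividing through by −35/36 gives the monic gcd m + 3.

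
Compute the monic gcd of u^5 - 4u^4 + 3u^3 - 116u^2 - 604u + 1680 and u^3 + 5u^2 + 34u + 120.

Euclidean algorithm in ℚ[u]:
  u^5 - 4u^4 + 3u^3 - 116u^2 - 604u + 1680 = (u^2 - 9u + 14)(u^3 + 5u^2 + 34u + 120) + (0)
The last nonzero remainder u^3 + 5u^2 + 34u + 120 is already monic.

u^3 + 5u^2 + 34u + 120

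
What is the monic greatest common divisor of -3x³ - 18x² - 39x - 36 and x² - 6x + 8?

1

Euclidean algorithm in ℚ[x]:
  -3x³ - 18x² - 39x - 36 = (-3x - 36)(x² - 6x + 8) + (-231x + 252)
  x² - 6x + 8 = (-(1/231)x + 18/847)(-231x + 252) + (320/121)
  -231x + 252 = (-(27951/320)x + 7623/80)(320/121) + (0)
The last nonzero remainder is the constant 320/121, so the polynomials are coprime and gcd = 1.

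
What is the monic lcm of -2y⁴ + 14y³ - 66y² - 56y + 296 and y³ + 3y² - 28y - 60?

y⁶ - 6y⁵ - 4y⁴ + 271y³ - 1110y² - 988y + 4440

Euclidean algorithm in ℚ[y]:
  -2y⁴ + 14y³ - 66y² - 56y + 296 = (-2y + 20)(y³ + 3y² - 28y - 60) + (-182y² + 384y + 1496)
  y³ + 3y² - 28y - 60 = (-(1/182)y - 465/16562)(-182y² + 384y + 1496) + (-(74520/8281)y - 149040/8281)
  -182y² + 384y + 1496 = ((753571/37260)y - 1548547/18630)(-(74520/8281)y - 149040/8281) + (0)
Last nonzero remainder: -(74520/8281)y - 149040/8281. Dividing through by -74520/8281 gives the monic gcd y + 2.
Then lcm(f, g) = f·g / gcd(f, g); expanding and making the result monic gives the answer.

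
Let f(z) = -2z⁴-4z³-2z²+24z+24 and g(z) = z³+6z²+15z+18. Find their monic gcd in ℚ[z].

Euclidean algorithm in ℚ[z]:
  -2z⁴-4z³-2z²+24z+24 = (-2z+8)(z³+6z²+15z+18) + (-20z²-60z-120)
  z³+6z²+15z+18 = (-(1/20)z-3/20)(-20z²-60z-120) + (0)
Last nonzero remainder: -20z²-60z-120. Dividing through by -20 gives the monic gcd z²+3z+6.

z²+3z+6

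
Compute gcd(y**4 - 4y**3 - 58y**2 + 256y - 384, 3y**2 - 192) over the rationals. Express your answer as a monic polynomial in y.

y**2 - 64

Euclidean algorithm in ℚ[y]:
  y**4 - 4y**3 - 58y**2 + 256y - 384 = ((1/3)y**2 - (4/3)y + 2)(3y**2 - 192) + (0)
Last nonzero remainder: 3y**2 - 192. Dividing through by 3 gives the monic gcd y**2 - 64.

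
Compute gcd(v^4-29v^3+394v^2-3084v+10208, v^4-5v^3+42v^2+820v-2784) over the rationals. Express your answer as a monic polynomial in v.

Apply the Euclidean algorithm:
  v^4-29v^3+394v^2-3084v+10208 = (v^4-5v^3+42v^2+820v-2784) + (-24v^3+352v^2-3904v+12992)
  v^4-5v^3+42v^2+820v-2784 = (-(1/24)v-29/72)(-24v^3+352v^2-3904v+12992) + ((190/9)v^2-(1900/9)v+22040/9)
  -24v^3+352v^2-3904v+12992 = (-(108/95)v+504/95)((190/9)v^2-(1900/9)v+22040/9) + (0)
Last nonzero remainder: (190/9)v^2-(1900/9)v+22040/9. Dividing through by 190/9 gives the monic gcd v^2-10v+116.

v^2-10v+116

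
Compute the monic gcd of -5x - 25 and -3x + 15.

1

Repeated division with remainder:
  -5x - 25 = (5/3)(-3x + 15) + (-50)
  -3x + 15 = ((3/50)x - 3/10)(-50) + (0)
The last nonzero remainder is the constant -50, so the polynomials are coprime and gcd = 1.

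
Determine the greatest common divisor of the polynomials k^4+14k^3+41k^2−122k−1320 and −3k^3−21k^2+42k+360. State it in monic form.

k−4

By polynomial division,
  k^4+14k^3+41k^2−122k−1320 = (−(1/3)k−7/3)(−3k^3−21k^2+42k+360) + (6k^2+96k−480)
  −3k^3−21k^2+42k+360 = (−(1/2)k+9/2)(6k^2+96k−480) + (−630k+2520)
  6k^2+96k−480 = (−(1/105)k−4/21)(−630k+2520) + (0)
Last nonzero remainder: −630k+2520. Dividing through by −630 gives the monic gcd k−4.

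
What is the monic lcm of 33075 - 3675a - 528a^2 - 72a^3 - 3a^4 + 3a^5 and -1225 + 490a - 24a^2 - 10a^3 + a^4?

Repeated division with remainder:
  3a^5 - 3a^4 - 72a^3 - 528a^2 - 3675a + 33075 = (3a + 27)(a^4 - 10a^3 - 24a^2 + 490a - 1225) + (270a^3 - 1350a^2 - 13230a + 66150)
  a^4 - 10a^3 - 24a^2 + 490a - 1225 = ((1/270)a - 1/54)(270a^3 - 1350a^2 - 13230a + 66150) + (0)
Last nonzero remainder: 270a^3 - 1350a^2 - 13230a + 66150. Dividing through by 270 gives the monic gcd a^3 - 5a^2 - 49a + 245.
Then lcm(f, g) = f·g / gcd(f, g); expanding and making the result monic gives the answer.

-55125 + 17150a - 345a^2 - 56a^3 - 19a^4 - 6a^5 + a^6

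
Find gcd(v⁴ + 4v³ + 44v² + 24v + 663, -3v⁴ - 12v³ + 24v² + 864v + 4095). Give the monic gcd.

Repeated division with remainder:
  v⁴ + 4v³ + 44v² + 24v + 663 = (-1/3)(-3v⁴ - 12v³ + 24v² + 864v + 4095) + (52v² + 312v + 2028)
  -3v⁴ - 12v³ + 24v² + 864v + 4095 = (-(3/52)v² + (3/26)v + 105/52)(52v² + 312v + 2028) + (0)
Last nonzero remainder: 52v² + 312v + 2028. Dividing through by 52 gives the monic gcd v² + 6v + 39.

v² + 6v + 39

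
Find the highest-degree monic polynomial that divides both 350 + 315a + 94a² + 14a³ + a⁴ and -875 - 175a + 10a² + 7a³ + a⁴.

175 + 70a + 12a² + a³

Repeated division with remainder:
  a⁴ + 14a³ + 94a² + 315a + 350 = (a⁴ + 7a³ + 10a² - 175a - 875) + (7a³ + 84a² + 490a + 1225)
  a⁴ + 7a³ + 10a² - 175a - 875 = ((1/7)a - 5/7)(7a³ + 84a² + 490a + 1225) + (0)
Last nonzero remainder: 7a³ + 84a² + 490a + 1225. Dividing through by 7 gives the monic gcd a³ + 12a² + 70a + 175.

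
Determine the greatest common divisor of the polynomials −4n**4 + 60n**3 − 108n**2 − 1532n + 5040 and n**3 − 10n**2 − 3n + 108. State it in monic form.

n**2 − 13n + 36

Repeated division with remainder:
  −4n**4 + 60n**3 − 108n**2 − 1532n + 5040 = (−4n + 20)(n**3 − 10n**2 − 3n + 108) + (80n**2 − 1040n + 2880)
  n**3 − 10n**2 − 3n + 108 = ((1/80)n + 3/80)(80n**2 − 1040n + 2880) + (0)
Last nonzero remainder: 80n**2 − 1040n + 2880. Dividing through by 80 gives the monic gcd n**2 − 13n + 36.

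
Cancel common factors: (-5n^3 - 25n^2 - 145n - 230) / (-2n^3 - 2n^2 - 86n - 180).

(5n^2 + 15n + 115)/(2n^2 - 2n + 90)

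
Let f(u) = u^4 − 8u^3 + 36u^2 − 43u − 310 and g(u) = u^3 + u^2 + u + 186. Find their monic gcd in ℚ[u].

u^2 − 5u + 31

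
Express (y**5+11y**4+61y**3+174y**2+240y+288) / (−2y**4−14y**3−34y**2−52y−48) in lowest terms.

(−y**2−6y−24)/(2y+4)

Repeated division with remainder:
  y**5+11y**4+61y**3+174y**2+240y+288 = (−(1/2)y−2)(−2y**4−14y**3−34y**2−52y−48) + (16y**3+80y**2+112y+192)
  −2y**4−14y**3−34y**2−52y−48 = (−(1/8)y−1/4)(16y**3+80y**2+112y+192) + (0)
Last nonzero remainder: 16y**3+80y**2+112y+192. Dividing through by 16 gives the monic gcd y**3+5y**2+7y+12.
Cancel y**3+5y**2+7y+12 from numerator and denominator to get the reduced form.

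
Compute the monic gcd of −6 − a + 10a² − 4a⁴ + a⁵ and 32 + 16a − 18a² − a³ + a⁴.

−2 − a + a²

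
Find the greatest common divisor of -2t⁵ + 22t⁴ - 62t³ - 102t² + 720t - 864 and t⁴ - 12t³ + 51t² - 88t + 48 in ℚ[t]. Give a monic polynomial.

t³ - 11t² + 40t - 48

Apply the Euclidean algorithm:
  -2t⁵ + 22t⁴ - 62t³ - 102t² + 720t - 864 = (-2t - 2)(t⁴ - 12t³ + 51t² - 88t + 48) + (16t³ - 176t² + 640t - 768)
  t⁴ - 12t³ + 51t² - 88t + 48 = ((1/16)t - 1/16)(16t³ - 176t² + 640t - 768) + (0)
Last nonzero remainder: 16t³ - 176t² + 640t - 768. Dividing through by 16 gives the monic gcd t³ - 11t² + 40t - 48.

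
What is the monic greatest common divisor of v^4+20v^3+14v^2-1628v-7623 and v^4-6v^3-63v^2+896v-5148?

By polynomial division,
  v^4+20v^3+14v^2-1628v-7623 = (v^4-6v^3-63v^2+896v-5148) + (26v^3+77v^2-2524v-2475)
  v^4-6v^3-63v^2+896v-5148 = ((1/26)v-233/676)(26v^3+77v^2-2524v-2475) + ((40977/676)v^2+(40977/338)v-4056723/676)
  26v^3+77v^2-2524v-2475 = ((17576/40977)v+16900/40977)((40977/676)v^2+(40977/338)v-4056723/676) + (0)
Last nonzero remainder: (40977/676)v^2+(40977/338)v-4056723/676. Dividing through by 40977/676 gives the monic gcd v^2+2v-99.

v^2+2v-99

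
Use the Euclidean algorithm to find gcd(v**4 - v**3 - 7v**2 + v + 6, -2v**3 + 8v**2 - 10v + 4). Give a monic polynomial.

v - 1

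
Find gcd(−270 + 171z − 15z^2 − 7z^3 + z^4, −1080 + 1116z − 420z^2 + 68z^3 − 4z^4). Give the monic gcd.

Repeated division with remainder:
  z^4 − 7z^3 − 15z^2 + 171z − 270 = (−1/4)(−4z^4 + 68z^3 − 420z^2 + 1116z − 1080) + (10z^3 − 120z^2 + 450z − 540)
  −4z^4 + 68z^3 − 420z^2 + 1116z − 1080 = (−(2/5)z + 2)(10z^3 − 120z^2 + 450z − 540) + (0)
Last nonzero remainder: 10z^3 − 120z^2 + 450z − 540. Dividing through by 10 gives the monic gcd z^3 − 12z^2 + 45z − 54.

−54 + 45z − 12z^2 + z^3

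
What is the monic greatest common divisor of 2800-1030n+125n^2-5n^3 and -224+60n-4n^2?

Apply the Euclidean algorithm:
  -5n^3+125n^2-1030n+2800 = ((5/4)n-25/2)(-4n^2+60n-224) + (0)
Last nonzero remainder: -4n^2+60n-224. Dividing through by -4 gives the monic gcd n^2-15n+56.

56-15n+n^2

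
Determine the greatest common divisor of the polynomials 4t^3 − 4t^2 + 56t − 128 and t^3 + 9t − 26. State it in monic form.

t − 2

By polynomial division,
  4t^3 − 4t^2 + 56t − 128 = (4)(t^3 + 9t − 26) + (−4t^2 + 20t − 24)
  t^3 + 9t − 26 = (−(1/4)t − 5/4)(−4t^2 + 20t − 24) + (28t − 56)
  −4t^2 + 20t − 24 = (−(1/7)t + 3/7)(28t − 56) + (0)
Last nonzero remainder: 28t − 56. Dividing through by 28 gives the monic gcd t − 2.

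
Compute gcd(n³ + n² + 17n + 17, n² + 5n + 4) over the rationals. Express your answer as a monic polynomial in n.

n + 1

Repeated division with remainder:
  n³ + n² + 17n + 17 = (n − 4)(n² + 5n + 4) + (33n + 33)
  n² + 5n + 4 = ((1/33)n + 4/33)(33n + 33) + (0)
Last nonzero remainder: 33n + 33. Dividing through by 33 gives the monic gcd n + 1.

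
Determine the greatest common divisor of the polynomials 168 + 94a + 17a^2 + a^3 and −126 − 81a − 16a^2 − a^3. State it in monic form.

42 + 13a + a^2

Apply the Euclidean algorithm:
  a^3 + 17a^2 + 94a + 168 = (−1)(−a^3 − 16a^2 − 81a − 126) + (a^2 + 13a + 42)
  −a^3 − 16a^2 − 81a − 126 = (−a − 3)(a^2 + 13a + 42) + (0)
The last nonzero remainder a^2 + 13a + 42 is already monic.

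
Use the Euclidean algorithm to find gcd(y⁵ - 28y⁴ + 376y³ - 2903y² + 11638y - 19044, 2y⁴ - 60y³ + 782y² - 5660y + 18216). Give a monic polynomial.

y³ - 19y² + 182y - 828

By polynomial division,
  y⁵ - 28y⁴ + 376y³ - 2903y² + 11638y - 19044 = ((1/2)y + 1)(2y⁴ - 60y³ + 782y² - 5660y + 18216) + (45y³ - 855y² + 8190y - 37260)
  2y⁴ - 60y³ + 782y² - 5660y + 18216 = ((2/45)y - 22/45)(45y³ - 855y² + 8190y - 37260) + (0)
Last nonzero remainder: 45y³ - 855y² + 8190y - 37260. Dividing through by 45 gives the monic gcd y³ - 19y² + 182y - 828.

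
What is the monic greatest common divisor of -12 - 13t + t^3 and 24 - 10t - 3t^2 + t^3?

-12 - t + t^2

Apply the Euclidean algorithm:
  t^3 - 13t - 12 = (t^3 - 3t^2 - 10t + 24) + (3t^2 - 3t - 36)
  t^3 - 3t^2 - 10t + 24 = ((1/3)t - 2/3)(3t^2 - 3t - 36) + (0)
Last nonzero remainder: 3t^2 - 3t - 36. Dividing through by 3 gives the monic gcd t^2 - t - 12.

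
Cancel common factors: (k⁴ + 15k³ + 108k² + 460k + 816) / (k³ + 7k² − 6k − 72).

(k² + 5k + 34)/(k − 3)

Euclidean algorithm in ℚ[k]:
  k⁴ + 15k³ + 108k² + 460k + 816 = (k + 8)(k³ + 7k² − 6k − 72) + (58k² + 580k + 1392)
  k³ + 7k² − 6k − 72 = ((1/58)k − 3/58)(58k² + 580k + 1392) + (0)
Last nonzero remainder: 58k² + 580k + 1392. Dividing through by 58 gives the monic gcd k² + 10k + 24.
Cancel k² + 10k + 24 from numerator and denominator to get the reduced form.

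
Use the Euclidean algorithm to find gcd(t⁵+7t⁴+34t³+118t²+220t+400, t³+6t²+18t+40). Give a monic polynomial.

t³+6t²+18t+40

By polynomial division,
  t⁵+7t⁴+34t³+118t²+220t+400 = (t²+t+10)(t³+6t²+18t+40) + (0)
The last nonzero remainder t³+6t²+18t+40 is already monic.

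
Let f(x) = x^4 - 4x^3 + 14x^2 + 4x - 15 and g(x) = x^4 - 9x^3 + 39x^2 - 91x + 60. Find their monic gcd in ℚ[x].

x^3 - 5x^2 + 19x - 15

Repeated division with remainder:
  x^4 - 4x^3 + 14x^2 + 4x - 15 = (x^4 - 9x^3 + 39x^2 - 91x + 60) + (5x^3 - 25x^2 + 95x - 75)
  x^4 - 9x^3 + 39x^2 - 91x + 60 = ((1/5)x - 4/5)(5x^3 - 25x^2 + 95x - 75) + (0)
Last nonzero remainder: 5x^3 - 25x^2 + 95x - 75. Dividing through by 5 gives the monic gcd x^3 - 5x^2 + 19x - 15.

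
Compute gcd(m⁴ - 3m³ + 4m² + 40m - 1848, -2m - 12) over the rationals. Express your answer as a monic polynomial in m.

m + 6

By polynomial division,
  m⁴ - 3m³ + 4m² + 40m - 1848 = (-(1/2)m³ + (9/2)m² - 29m + 154)(-2m - 12) + (0)
Last nonzero remainder: -2m - 12. Dividing through by -2 gives the monic gcd m + 6.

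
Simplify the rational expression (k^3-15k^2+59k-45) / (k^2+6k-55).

(k^2-10k+9)/(k+11)

Apply the Euclidean algorithm:
  k^3-15k^2+59k-45 = (k-21)(k^2+6k-55) + (240k-1200)
  k^2+6k-55 = ((1/240)k+11/240)(240k-1200) + (0)
Last nonzero remainder: 240k-1200. Dividing through by 240 gives the monic gcd k-5.
Cancel k-5 from numerator and denominator to get the reduced form.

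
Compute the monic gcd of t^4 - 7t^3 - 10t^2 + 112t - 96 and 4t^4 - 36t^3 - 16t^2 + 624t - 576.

t^3 - 3t^2 - 22t + 24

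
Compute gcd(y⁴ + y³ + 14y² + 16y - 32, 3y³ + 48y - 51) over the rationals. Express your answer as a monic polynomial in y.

y - 1

By polynomial division,
  y⁴ + y³ + 14y² + 16y - 32 = ((1/3)y + 1/3)(3y³ + 48y - 51) + (-2y² + 17y - 15)
  3y³ + 48y - 51 = (-(3/2)y - 51/4)(-2y² + 17y - 15) + ((969/4)y - 969/4)
  -2y² + 17y - 15 = (-(8/969)y + 20/323)((969/4)y - 969/4) + (0)
Last nonzero remainder: (969/4)y - 969/4. Dividing through by 969/4 gives the monic gcd y - 1.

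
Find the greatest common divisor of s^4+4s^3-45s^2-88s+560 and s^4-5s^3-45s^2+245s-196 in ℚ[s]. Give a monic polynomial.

s^2+3s-28

Apply the Euclidean algorithm:
  s^4+4s^3-45s^2-88s+560 = (s^4-5s^3-45s^2+245s-196) + (9s^3-333s+756)
  s^4-5s^3-45s^2+245s-196 = ((1/9)s-5/9)(9s^3-333s+756) + (-8s^2-24s+224)
  9s^3-333s+756 = (-(9/8)s+27/8)(-8s^2-24s+224) + (0)
Last nonzero remainder: -8s^2-24s+224. Dividing through by -8 gives the monic gcd s^2+3s-28.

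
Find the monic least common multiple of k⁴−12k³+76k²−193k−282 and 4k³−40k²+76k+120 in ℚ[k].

k⁵−17k⁴+136k³−573k²+683k+1410

Repeated division with remainder:
  k⁴−12k³+76k²−193k−282 = ((1/4)k−1/2)(4k³−40k²+76k+120) + (37k²−185k−222)
  4k³−40k²+76k+120 = ((4/37)k−20/37)(37k²−185k−222) + (0)
Last nonzero remainder: 37k²−185k−222. Dividing through by 37 gives the monic gcd k²−5k−6.
Then lcm(f, g) = f·g / gcd(f, g); expanding and making the result monic gives the answer.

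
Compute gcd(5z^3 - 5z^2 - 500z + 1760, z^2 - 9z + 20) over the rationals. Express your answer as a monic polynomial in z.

Apply the Euclidean algorithm:
  5z^3 - 5z^2 - 500z + 1760 = (5z + 40)(z^2 - 9z + 20) + (-240z + 960)
  z^2 - 9z + 20 = (-(1/240)z + 1/48)(-240z + 960) + (0)
Last nonzero remainder: -240z + 960. Dividing through by -240 gives the monic gcd z - 4.

z - 4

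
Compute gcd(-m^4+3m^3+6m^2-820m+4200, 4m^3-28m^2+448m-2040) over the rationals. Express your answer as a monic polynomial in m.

Euclidean algorithm in ℚ[m]:
  -m^4+3m^3+6m^2-820m+4200 = (-(1/4)m-1)(4m^3-28m^2+448m-2040) + (90m^2-882m+2160)
  4m^3-28m^2+448m-2040 = ((2/45)m+28/225)(90m^2-882m+2160) + ((11544/25)m-11544/5)
  90m^2-882m+2160 = ((375/1924)m-450/481)((11544/25)m-11544/5) + (0)
Last nonzero remainder: (11544/25)m-11544/5. Dividing through by 11544/25 gives the monic gcd m-5.

m-5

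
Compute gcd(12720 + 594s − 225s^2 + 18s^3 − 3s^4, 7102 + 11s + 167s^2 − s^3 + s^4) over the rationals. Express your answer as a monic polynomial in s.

106 − 3s + s^2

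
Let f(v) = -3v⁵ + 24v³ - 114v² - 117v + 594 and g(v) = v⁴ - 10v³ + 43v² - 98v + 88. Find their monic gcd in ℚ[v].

v³ - 6v² + 19v - 22

By polynomial division,
  -3v⁵ + 24v³ - 114v² - 117v + 594 = (-3v - 30)(v⁴ - 10v³ + 43v² - 98v + 88) + (-147v³ + 882v² - 2793v + 3234)
  v⁴ - 10v³ + 43v² - 98v + 88 = (-(1/147)v + 4/147)(-147v³ + 882v² - 2793v + 3234) + (0)
Last nonzero remainder: -147v³ + 882v² - 2793v + 3234. Dividing through by -147 gives the monic gcd v³ - 6v² + 19v - 22.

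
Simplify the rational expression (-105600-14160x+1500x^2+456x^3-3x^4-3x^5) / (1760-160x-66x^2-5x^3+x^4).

(240-6x-3x^2)/(-4+x)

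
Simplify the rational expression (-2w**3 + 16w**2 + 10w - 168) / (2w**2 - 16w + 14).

Repeated division with remainder:
  -2w**3 + 16w**2 + 10w - 168 = (-w)(2w**2 - 16w + 14) + (24w - 168)
  2w**2 - 16w + 14 = ((1/12)w - 1/12)(24w - 168) + (0)
Last nonzero remainder: 24w - 168. Dividing through by 24 gives the monic gcd w - 7.
Cancel w - 7 from numerator and denominator to get the reduced form.

(-w**2 + w + 12)/(w - 1)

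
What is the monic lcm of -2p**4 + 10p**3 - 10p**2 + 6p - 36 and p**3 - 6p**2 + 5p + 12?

p**6 - 8p**5 + 16p**4 + 2p**3 + 7p**2 - 42p - 72

By polynomial division,
  -2p**4 + 10p**3 - 10p**2 + 6p - 36 = (-2p - 2)(p**3 - 6p**2 + 5p + 12) + (-12p**2 + 40p - 12)
  p**3 - 6p**2 + 5p + 12 = (-(1/12)p + 2/9)(-12p**2 + 40p - 12) + (-(44/9)p + 44/3)
  -12p**2 + 40p - 12 = ((27/11)p - 9/11)(-(44/9)p + 44/3) + (0)
Last nonzero remainder: -(44/9)p + 44/3. Dividing through by -44/9 gives the monic gcd p - 3.
Then lcm(f, g) = f·g / gcd(f, g); expanding and making the result monic gives the answer.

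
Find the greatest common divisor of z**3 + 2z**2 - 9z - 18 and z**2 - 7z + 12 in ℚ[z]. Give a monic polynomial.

z - 3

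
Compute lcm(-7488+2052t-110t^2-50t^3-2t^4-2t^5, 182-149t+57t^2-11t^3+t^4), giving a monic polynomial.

52416-33084t+9644t^2-951t^3-56t^4+34t^5-4t^6+t^7

Apply the Euclidean algorithm:
  -2t^5-2t^4-50t^3-110t^2+2052t-7488 = (-2t-24)(t^4-11t^3+57t^2-149t+182) + (-200t^3+960t^2-1160t-3120)
  t^4-11t^3+57t^2-149t+182 = (-(1/200)t+31/1000)(-200t^3+960t^2-1160t-3120) + ((536/25)t^2-(3216/25)t+6968/25)
  -200t^3+960t^2-1160t-3120 = (-(625/67)t-750/67)((536/25)t^2-(3216/25)t+6968/25) + (0)
Last nonzero remainder: (536/25)t^2-(3216/25)t+6968/25. Dividing through by 536/25 gives the monic gcd t^2-6t+13.
Then lcm(f, g) = f·g / gcd(f, g); expanding and making the result monic gives the answer.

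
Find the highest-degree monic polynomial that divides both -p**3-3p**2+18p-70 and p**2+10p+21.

Apply the Euclidean algorithm:
  -p**3-3p**2+18p-70 = (-p+7)(p**2+10p+21) + (-31p-217)
  p**2+10p+21 = (-(1/31)p-3/31)(-31p-217) + (0)
Last nonzero remainder: -31p-217. Dividing through by -31 gives the monic gcd p+7.

p+7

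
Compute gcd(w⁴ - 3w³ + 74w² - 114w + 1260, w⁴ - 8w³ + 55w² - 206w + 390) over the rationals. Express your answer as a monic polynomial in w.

Repeated division with remainder:
  w⁴ - 3w³ + 74w² - 114w + 1260 = (w⁴ - 8w³ + 55w² - 206w + 390) + (5w³ + 19w² + 92w + 870)
  w⁴ - 8w³ + 55w² - 206w + 390 = ((1/5)w - 59/25)(5w³ + 19w² + 92w + 870) + ((2036/25)w² - (4072/25)w + 12216/5)
  5w³ + 19w² + 92w + 870 = ((125/2036)w + 725/2036)((2036/25)w² - (4072/25)w + 12216/5) + (0)
Last nonzero remainder: (2036/25)w² - (4072/25)w + 12216/5. Dividing through by 2036/25 gives the monic gcd w² - 2w + 30.

w² - 2w + 30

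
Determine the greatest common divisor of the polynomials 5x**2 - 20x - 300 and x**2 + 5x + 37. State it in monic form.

Apply the Euclidean algorithm:
  5x**2 - 20x - 300 = (5)(x**2 + 5x + 37) + (-45x - 485)
  x**2 + 5x + 37 = (-(1/45)x + 52/405)(-45x - 485) + (8041/81)
  -45x - 485 = (-(3645/8041)x - 39285/8041)(8041/81) + (0)
The last nonzero remainder is the constant 8041/81, so the polynomials are coprime and gcd = 1.

1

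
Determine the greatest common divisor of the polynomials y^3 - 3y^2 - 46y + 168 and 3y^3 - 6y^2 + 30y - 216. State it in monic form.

y - 4

Repeated division with remainder:
  y^3 - 3y^2 - 46y + 168 = (1/3)(3y^3 - 6y^2 + 30y - 216) + (-y^2 - 56y + 240)
  3y^3 - 6y^2 + 30y - 216 = (-3y + 174)(-y^2 - 56y + 240) + (10494y - 41976)
  -y^2 - 56y + 240 = (-(1/10494)y - 10/1749)(10494y - 41976) + (0)
Last nonzero remainder: 10494y - 41976. Dividing through by 10494 gives the monic gcd y - 4.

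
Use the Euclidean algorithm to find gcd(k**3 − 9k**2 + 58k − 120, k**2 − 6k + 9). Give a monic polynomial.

Apply the Euclidean algorithm:
  k**3 − 9k**2 + 58k − 120 = (k − 3)(k**2 − 6k + 9) + (31k − 93)
  k**2 − 6k + 9 = ((1/31)k − 3/31)(31k − 93) + (0)
Last nonzero remainder: 31k − 93. Dividing through by 31 gives the monic gcd k − 3.

k − 3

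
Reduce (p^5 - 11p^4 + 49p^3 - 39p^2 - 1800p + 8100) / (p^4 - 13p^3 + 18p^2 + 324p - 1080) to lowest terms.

Euclidean algorithm in ℚ[p]:
  p^5 - 11p^4 + 49p^3 - 39p^2 - 1800p + 8100 = (p + 2)(p^4 - 13p^3 + 18p^2 + 324p - 1080) + (57p^3 - 399p^2 - 1368p + 10260)
  p^4 - 13p^3 + 18p^2 + 324p - 1080 = ((1/57)p - 2/19)(57p^3 - 399p^2 - 1368p + 10260) + (0)
Last nonzero remainder: 57p^3 - 399p^2 - 1368p + 10260. Dividing through by 57 gives the monic gcd p^3 - 7p^2 - 24p + 180.
Cancel p^3 - 7p^2 - 24p + 180 from numerator and denominator to get the reduced form.

(p^2 - 4p + 45)/(p - 6)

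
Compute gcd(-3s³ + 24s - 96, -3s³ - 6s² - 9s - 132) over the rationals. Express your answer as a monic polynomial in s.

s + 4

Apply the Euclidean algorithm:
  -3s³ + 24s - 96 = (-3s³ - 6s² - 9s - 132) + (6s² + 33s + 36)
  -3s³ - 6s² - 9s - 132 = (-(1/2)s + 7/4)(6s² + 33s + 36) + (-(195/4)s - 195)
  6s² + 33s + 36 = (-(8/65)s - 12/65)(-(195/4)s - 195) + (0)
Last nonzero remainder: -(195/4)s - 195. Dividing through by -195/4 gives the monic gcd s + 4.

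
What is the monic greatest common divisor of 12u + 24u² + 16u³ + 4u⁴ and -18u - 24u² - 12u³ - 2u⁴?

3u + 3u² + u³

Repeated division with remainder:
  4u⁴ + 16u³ + 24u² + 12u = (-2)(-2u⁴ - 12u³ - 24u² - 18u) + (-8u³ - 24u² - 24u)
  -2u⁴ - 12u³ - 24u² - 18u = ((1/4)u + 3/4)(-8u³ - 24u² - 24u) + (0)
Last nonzero remainder: -8u³ - 24u² - 24u. Dividing through by -8 gives the monic gcd u³ + 3u² + 3u.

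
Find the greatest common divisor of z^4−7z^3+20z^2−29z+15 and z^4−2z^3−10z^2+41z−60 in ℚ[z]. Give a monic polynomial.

z^3−6z^2+14z−15

Apply the Euclidean algorithm:
  z^4−7z^3+20z^2−29z+15 = (z^4−2z^3−10z^2+41z−60) + (−5z^3+30z^2−70z+75)
  z^4−2z^3−10z^2+41z−60 = (−(1/5)z−4/5)(−5z^3+30z^2−70z+75) + (0)
Last nonzero remainder: −5z^3+30z^2−70z+75. Dividing through by −5 gives the monic gcd z^3−6z^2+14z−15.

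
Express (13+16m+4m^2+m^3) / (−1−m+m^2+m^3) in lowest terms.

Apply the Euclidean algorithm:
  m^3+4m^2+16m+13 = (m^3+m^2−m−1) + (3m^2+17m+14)
  m^3+m^2−m−1 = ((1/3)m−14/9)(3m^2+17m+14) + ((187/9)m+187/9)
  3m^2+17m+14 = ((27/187)m+126/187)((187/9)m+187/9) + (0)
Last nonzero remainder: (187/9)m+187/9. Dividing through by 187/9 gives the monic gcd m+1.
Cancel m+1 from numerator and denominator to get the reduced form.

(13+3m+m^2)/(−1+m^2)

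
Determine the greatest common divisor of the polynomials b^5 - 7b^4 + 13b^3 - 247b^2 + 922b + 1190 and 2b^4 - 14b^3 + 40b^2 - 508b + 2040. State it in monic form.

b^3 - b^2 + 14b - 170

Repeated division with remainder:
  b^5 - 7b^4 + 13b^3 - 247b^2 + 922b + 1190 = ((1/2)b)(2b^4 - 14b^3 + 40b^2 - 508b + 2040) + (-7b^3 + 7b^2 - 98b + 1190)
  2b^4 - 14b^3 + 40b^2 - 508b + 2040 = (-(2/7)b + 12/7)(-7b^3 + 7b^2 - 98b + 1190) + (0)
Last nonzero remainder: -7b^3 + 7b^2 - 98b + 1190. Dividing through by -7 gives the monic gcd b^3 - b^2 + 14b - 170.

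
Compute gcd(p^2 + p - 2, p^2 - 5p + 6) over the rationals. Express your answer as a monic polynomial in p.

1

By polynomial division,
  p^2 + p - 2 = (p^2 - 5p + 6) + (6p - 8)
  p^2 - 5p + 6 = ((1/6)p - 11/18)(6p - 8) + (10/9)
  6p - 8 = ((27/5)p - 36/5)(10/9) + (0)
The last nonzero remainder is the constant 10/9, so the polynomials are coprime and gcd = 1.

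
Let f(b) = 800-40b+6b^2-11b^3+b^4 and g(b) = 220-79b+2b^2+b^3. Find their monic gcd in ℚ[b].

Apply the Euclidean algorithm:
  b^4-11b^3+6b^2-40b+800 = (b-13)(b^3+2b^2-79b+220) + (111b^2-1287b+3660)
  b^3+2b^2-79b+220 = ((1/111)b+503/4107)(111b^2-1287b+3660) + ((62496/1369)b-312480/1369)
  111b^2-1287b+3660 = ((50653/20832)b-83509/5208)((62496/1369)b-312480/1369) + (0)
Last nonzero remainder: (62496/1369)b-312480/1369. Dividing through by 62496/1369 gives the monic gcd b-5.

-5+b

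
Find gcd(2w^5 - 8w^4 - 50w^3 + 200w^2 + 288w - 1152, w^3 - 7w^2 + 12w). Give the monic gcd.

w^2 - 7w + 12

Euclidean algorithm in ℚ[w]:
  2w^5 - 8w^4 - 50w^3 + 200w^2 + 288w - 1152 = (2w^2 + 6w - 32)(w^3 - 7w^2 + 12w) + (-96w^2 + 672w - 1152)
  w^3 - 7w^2 + 12w = (-(1/96)w)(-96w^2 + 672w - 1152) + (0)
Last nonzero remainder: -96w^2 + 672w - 1152. Dividing through by -96 gives the monic gcd w^2 - 7w + 12.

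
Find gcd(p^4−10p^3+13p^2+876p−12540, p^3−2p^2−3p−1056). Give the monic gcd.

p−11

Apply the Euclidean algorithm:
  p^4−10p^3+13p^2+876p−12540 = (p−8)(p^3−2p^2−3p−1056) + (1908p−20988)
  p^3−2p^2−3p−1056 = ((1/1908)p^2+(1/212)p+8/159)(1908p−20988) + (0)
Last nonzero remainder: 1908p−20988. Dividing through by 1908 gives the monic gcd p−11.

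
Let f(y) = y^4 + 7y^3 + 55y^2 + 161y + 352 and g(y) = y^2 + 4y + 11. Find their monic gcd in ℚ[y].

y^2 + 4y + 11

Apply the Euclidean algorithm:
  y^4 + 7y^3 + 55y^2 + 161y + 352 = (y^2 + 3y + 32)(y^2 + 4y + 11) + (0)
The last nonzero remainder y^2 + 4y + 11 is already monic.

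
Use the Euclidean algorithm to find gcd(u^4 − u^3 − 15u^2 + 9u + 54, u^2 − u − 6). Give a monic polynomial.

u^2 − u − 6

Apply the Euclidean algorithm:
  u^4 − u^3 − 15u^2 + 9u + 54 = (u^2 − 9)(u^2 − u − 6) + (0)
The last nonzero remainder u^2 − u − 6 is already monic.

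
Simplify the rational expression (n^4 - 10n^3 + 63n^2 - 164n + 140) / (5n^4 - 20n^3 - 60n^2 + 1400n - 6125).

Apply the Euclidean algorithm:
  n^4 - 10n^3 + 63n^2 - 164n + 140 = (1/5)(5n^4 - 20n^3 - 60n^2 + 1400n - 6125) + (-6n^3 + 75n^2 - 444n + 1365)
  5n^4 - 20n^3 - 60n^2 + 1400n - 6125 = (-(5/6)n - 85/12)(-6n^3 + 75n^2 - 444n + 1365) + ((405/4)n^2 - (1215/2)n + 14175/4)
  -6n^3 + 75n^2 - 444n + 1365 = (-(8/135)n + 52/135)((405/4)n^2 - (1215/2)n + 14175/4) + (0)
Last nonzero remainder: (405/4)n^2 - (1215/2)n + 14175/4. Dividing through by 405/4 gives the monic gcd n^2 - 6n + 35.
Cancel n^2 - 6n + 35 from numerator and denominator to get the reduced form.

(n^2 - 4n + 4)/(5n^2 + 10n - 175)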